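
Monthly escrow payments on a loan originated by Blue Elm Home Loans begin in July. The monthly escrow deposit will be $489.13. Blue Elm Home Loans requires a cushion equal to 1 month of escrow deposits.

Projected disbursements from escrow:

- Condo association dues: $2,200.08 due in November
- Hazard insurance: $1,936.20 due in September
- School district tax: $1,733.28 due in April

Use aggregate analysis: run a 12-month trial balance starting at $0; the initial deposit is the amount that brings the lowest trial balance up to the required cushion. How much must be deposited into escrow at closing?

Cushion = 1 × $489.13 = $489.13
Trial balance (start $0, +$489.13 each month, − disbursements):
  Jul: +$489.13 → $489.13
  Aug: +$489.13 → $978.26
  Sep: +$489.13 − $1,936.20 → -$468.81
  Oct: +$489.13 → $20.32
  Nov: +$489.13 − $2,200.08 → -$1,690.63
  Dec: +$489.13 → -$1,201.50
  Jan: +$489.13 → -$712.37
  Feb: +$489.13 → -$223.24
  Mar: +$489.13 → $265.89
  Apr: +$489.13 − $1,733.28 → -$978.26
  May: +$489.13 → -$489.13
  Jun: +$489.13 → $0.00
Lowest trial balance = -$1,690.63 (Nov)
Initial deposit = cushion − low point = $489.13 − (-$1,690.63) = $2,179.76

$2,179.76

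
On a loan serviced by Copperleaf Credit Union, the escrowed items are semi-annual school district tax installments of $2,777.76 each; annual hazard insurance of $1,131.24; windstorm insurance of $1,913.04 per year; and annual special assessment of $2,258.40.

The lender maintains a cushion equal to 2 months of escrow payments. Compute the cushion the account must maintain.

$1,809.70

School district tax = $2,777.76 × 2 = $5,555.52 annually
Hazard insurance = $1,131.24 annually
Windstorm insurance = $1,913.04 annually
Special assessment = $2,258.40 annually
Annual escrow total = $5,555.52 + $1,131.24 + $1,913.04 + $2,258.40 = $10,858.20
Monthly = $10,858.20 / 12 = $904.85
Reserve = 2 × $904.85 = $1,809.70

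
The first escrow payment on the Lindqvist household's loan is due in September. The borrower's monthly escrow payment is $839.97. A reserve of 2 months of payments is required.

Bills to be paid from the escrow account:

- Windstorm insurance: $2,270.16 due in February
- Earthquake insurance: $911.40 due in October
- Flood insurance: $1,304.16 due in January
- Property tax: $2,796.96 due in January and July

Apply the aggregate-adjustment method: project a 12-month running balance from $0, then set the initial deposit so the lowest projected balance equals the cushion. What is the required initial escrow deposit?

$3,922.80

Cushion = 2 × $839.97 = $1,679.94
Trial balance (start $0, +$839.97 each month, − disbursements):
  Sep: +$839.97 → $839.97
  Oct: +$839.97 − $911.40 → $768.54
  Nov: +$839.97 → $1,608.51
  Dec: +$839.97 → $2,448.48
  Jan: +$839.97 − $4,101.12 → -$812.67
  Feb: +$839.97 − $2,270.16 → -$2,242.86
  Mar: +$839.97 → -$1,402.89
  Apr: +$839.97 → -$562.92
  May: +$839.97 → $277.05
  Jun: +$839.97 → $1,117.02
  Jul: +$839.97 − $2,796.96 → -$839.97
  Aug: +$839.97 → $0.00
Lowest trial balance = -$2,242.86 (Feb)
Initial deposit = cushion − low point = $1,679.94 − (-$2,242.86) = $3,922.80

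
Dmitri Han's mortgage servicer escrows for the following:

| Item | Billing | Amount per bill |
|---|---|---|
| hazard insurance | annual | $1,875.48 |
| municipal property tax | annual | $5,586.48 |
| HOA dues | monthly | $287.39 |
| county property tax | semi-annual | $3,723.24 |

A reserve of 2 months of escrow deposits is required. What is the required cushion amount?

$3,059.52

Hazard insurance: $1,875.48 per year
Municipal property tax: $5,586.48 per year
HOA dues: $287.39 × 12 = $3,448.68 per year
County property tax: $3,723.24 × 2 = $7,446.48 per year
Total per year = $1,875.48 + $5,586.48 + $3,448.68 + $7,446.48 = $18,357.12
Base monthly escrow = $18,357.12 / 12 = $1,529.76
Reserve = 2 × $1,529.76 = $3,059.52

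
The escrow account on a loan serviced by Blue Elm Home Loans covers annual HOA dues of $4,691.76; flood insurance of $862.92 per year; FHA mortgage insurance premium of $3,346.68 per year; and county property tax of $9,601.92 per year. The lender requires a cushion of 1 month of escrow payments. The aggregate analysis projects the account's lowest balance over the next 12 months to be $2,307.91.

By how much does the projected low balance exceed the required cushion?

HOA dues — $4,691.76 annually
Flood insurance — $862.92 annually
FHA mortgage insurance premium — $3,346.68 annually
County property tax — $9,601.92 annually
Total annual escrow = $4,691.76 + $862.92 + $3,346.68 + $9,601.92 = $18,503.28
Base monthly escrow = $18,503.28 / 12 = $1,541.94
Required cushion = 1 × $1,541.94 = $1,541.94
Excess over cushion: $2,307.91 − $1,541.94 = $765.97

$765.97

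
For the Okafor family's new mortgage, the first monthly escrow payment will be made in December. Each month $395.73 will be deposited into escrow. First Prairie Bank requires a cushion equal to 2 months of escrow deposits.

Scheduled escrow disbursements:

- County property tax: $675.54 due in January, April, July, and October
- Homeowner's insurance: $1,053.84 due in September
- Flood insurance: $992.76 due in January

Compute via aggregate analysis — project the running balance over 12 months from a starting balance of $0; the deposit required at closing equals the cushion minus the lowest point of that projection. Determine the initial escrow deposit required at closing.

$1,668.30

Cushion = 2 × $395.73 = $791.46
Trial balance (start $0, +$395.73 each month, − disbursements):
  Dec: +$395.73 → $395.73
  Jan: +$395.73 − $1,668.30 → -$876.84
  Feb: +$395.73 → -$481.11
  Mar: +$395.73 → -$85.38
  Apr: +$395.73 − $675.54 → -$365.19
  May: +$395.73 → $30.54
  Jun: +$395.73 → $426.27
  Jul: +$395.73 − $675.54 → $146.46
  Aug: +$395.73 → $542.19
  Sep: +$395.73 − $1,053.84 → -$115.92
  Oct: +$395.73 − $675.54 → -$395.73
  Nov: +$395.73 → $0.00
Lowest trial balance = -$876.84 (Jan)
Initial deposit = cushion − low point = $791.46 − (-$876.84) = $1,668.30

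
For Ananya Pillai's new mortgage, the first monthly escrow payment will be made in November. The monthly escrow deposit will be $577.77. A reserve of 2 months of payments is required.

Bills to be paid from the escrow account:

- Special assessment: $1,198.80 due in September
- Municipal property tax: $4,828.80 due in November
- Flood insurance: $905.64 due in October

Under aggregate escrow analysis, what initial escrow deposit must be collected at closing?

Cushion = 2 × $577.77 = $1,155.54
Trial balance (start $0, +$577.77 each month, − disbursements):
  Nov: +$577.77 − $4,828.80 → -$4,251.03
  Dec: +$577.77 → -$3,673.26
  Jan: +$577.77 → -$3,095.49
  Feb: +$577.77 → -$2,517.72
  Mar: +$577.77 → -$1,939.95
  Apr: +$577.77 → -$1,362.18
  May: +$577.77 → -$784.41
  Jun: +$577.77 → -$206.64
  Jul: +$577.77 → $371.13
  Aug: +$577.77 → $948.90
  Sep: +$577.77 − $1,198.80 → $327.87
  Oct: +$577.77 − $905.64 → $0.00
Lowest trial balance = -$4,251.03 (Nov)
Initial deposit = cushion − low point = $1,155.54 − (-$4,251.03) = $5,406.57

$5,406.57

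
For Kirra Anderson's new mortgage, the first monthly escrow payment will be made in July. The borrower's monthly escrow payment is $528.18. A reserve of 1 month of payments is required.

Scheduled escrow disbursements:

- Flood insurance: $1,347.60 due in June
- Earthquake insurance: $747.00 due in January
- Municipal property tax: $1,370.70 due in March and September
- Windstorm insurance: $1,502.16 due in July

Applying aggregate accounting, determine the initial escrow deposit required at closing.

$1,816.50

Cushion = 1 × $528.18 = $528.18
Trial balance (start $0, +$528.18 each month, − disbursements):
  Jul: +$528.18 − $1,502.16 → -$973.98
  Aug: +$528.18 → -$445.80
  Sep: +$528.18 − $1,370.70 → -$1,288.32
  Oct: +$528.18 → -$760.14
  Nov: +$528.18 → -$231.96
  Dec: +$528.18 → $296.22
  Jan: +$528.18 − $747.00 → $77.40
  Feb: +$528.18 → $605.58
  Mar: +$528.18 − $1,370.70 → -$236.94
  Apr: +$528.18 → $291.24
  May: +$528.18 → $819.42
  Jun: +$528.18 − $1,347.60 → $0.00
Lowest trial balance = -$1,288.32 (Sep)
Initial deposit = cushion − low point = $528.18 − (-$1,288.32) = $1,816.50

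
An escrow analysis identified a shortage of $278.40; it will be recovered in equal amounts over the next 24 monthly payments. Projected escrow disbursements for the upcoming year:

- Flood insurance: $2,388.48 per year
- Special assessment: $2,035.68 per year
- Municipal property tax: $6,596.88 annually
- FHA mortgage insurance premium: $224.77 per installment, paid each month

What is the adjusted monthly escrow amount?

$1,154.79

Flood insurance = $2,388.48 annually
Special assessment = $2,035.68 annually
Municipal property tax = $6,596.88 annually
FHA mortgage insurance premium = $224.77 × 12 = $2,697.24 annually
Yearly total = $2,388.48 + $2,035.68 + $6,596.88 + $2,697.24 = $13,718.28
Per month = $13,718.28 ÷ 12 = $1,143.19
Monthly shortage recovery: $278.40 / 24 = $11.60
Adjusted monthly = $1,143.19 + $11.60 = $1,154.79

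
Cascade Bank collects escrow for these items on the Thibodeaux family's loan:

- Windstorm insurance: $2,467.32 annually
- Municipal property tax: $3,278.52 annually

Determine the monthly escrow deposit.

Windstorm insurance — $2,467.32/yr
Municipal property tax — $3,278.52/yr
Yearly total = $5,745.84
Per month = $5,745.84 / 12 = $478.82

$478.82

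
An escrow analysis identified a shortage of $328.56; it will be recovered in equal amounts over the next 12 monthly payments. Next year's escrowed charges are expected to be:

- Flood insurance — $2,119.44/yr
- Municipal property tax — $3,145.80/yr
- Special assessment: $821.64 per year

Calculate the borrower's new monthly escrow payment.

$534.62

Flood insurance — $2,119.44/yr
Municipal property tax — $3,145.80/yr
Special assessment — $821.64/yr
Annual escrow total = $6,086.88
Monthly escrow = $6,086.88 ÷ 12 = $507.24
Monthly shortage recovery: $328.56 ÷ 12 = $27.38
New monthly escrow = $507.24 + $27.38 = $534.62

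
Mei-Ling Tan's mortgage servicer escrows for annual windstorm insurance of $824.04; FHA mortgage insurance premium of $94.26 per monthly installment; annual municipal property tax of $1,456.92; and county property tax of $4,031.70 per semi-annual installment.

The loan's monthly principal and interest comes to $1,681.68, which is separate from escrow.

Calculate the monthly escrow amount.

Windstorm insurance: $824.04 per year
FHA mortgage insurance premium: $94.26 × 12 = $1,131.12 per year
Municipal property tax: $1,456.92 per year
County property tax: $4,031.70 × 2 = $8,063.40 per year
Annual escrow total = $11,475.48
Monthly escrow = $11,475.48 ÷ 12 = $956.29

$956.29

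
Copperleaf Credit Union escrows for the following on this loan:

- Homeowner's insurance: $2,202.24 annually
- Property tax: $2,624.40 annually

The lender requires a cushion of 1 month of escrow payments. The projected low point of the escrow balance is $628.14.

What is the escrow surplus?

$225.92

Homeowner's insurance = $2,202.24 annually
Property tax = $2,624.40 annually
Combined annual = $2,202.24 + $2,624.40 = $4,826.64
Monthly escrow = $4,826.64 / 12 = $402.22
Required cushion = 1 × $402.22 = $402.22
Surplus = $628.14 − $402.22 = $225.92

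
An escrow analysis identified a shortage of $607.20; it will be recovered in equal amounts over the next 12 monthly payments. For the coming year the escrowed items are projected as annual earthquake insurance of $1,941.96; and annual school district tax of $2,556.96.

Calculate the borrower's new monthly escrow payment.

$425.51

Earthquake insurance = $1,941.96 per year
School district tax = $2,556.96 per year
Total per year = $1,941.96 + $2,556.96 = $4,498.92
Base monthly escrow = $4,498.92 ÷ 12 = $374.91
Monthly shortage recovery: $607.20 / 12 = $50.60
Adjusted monthly = $374.91 + $50.60 = $425.51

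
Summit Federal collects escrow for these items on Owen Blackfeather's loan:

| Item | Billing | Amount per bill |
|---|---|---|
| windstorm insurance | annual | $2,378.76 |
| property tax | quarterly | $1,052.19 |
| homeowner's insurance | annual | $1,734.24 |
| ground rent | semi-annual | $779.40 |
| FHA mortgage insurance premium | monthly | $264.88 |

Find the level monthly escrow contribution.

Windstorm insurance = $2,378.76/yr
Property tax = $1,052.19 × 4 = $4,208.76/yr
Homeowner's insurance = $1,734.24/yr
Ground rent = $779.40 × 2 = $1,558.80/yr
FHA mortgage insurance premium = $264.88 × 12 = $3,178.56/yr
Total per year = $13,059.12
Monthly = $13,059.12 ÷ 12 = $1,088.26

$1,088.26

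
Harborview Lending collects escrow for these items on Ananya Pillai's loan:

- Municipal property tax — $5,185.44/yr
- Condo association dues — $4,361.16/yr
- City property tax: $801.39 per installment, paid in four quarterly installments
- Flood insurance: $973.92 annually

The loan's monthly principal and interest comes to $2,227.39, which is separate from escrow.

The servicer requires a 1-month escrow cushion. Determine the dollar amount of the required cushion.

Municipal property tax — $5,185.44 per year
Condo association dues — $4,361.16 per year
City property tax — $801.39 × 4 = $3,205.56 per year
Flood insurance — $973.92 per year
Combined annual = $13,726.08
Monthly escrow = $13,726.08 / 12 = $1,143.84
Required cushion = 1 × $1,143.84 = $1,143.84

$1,143.84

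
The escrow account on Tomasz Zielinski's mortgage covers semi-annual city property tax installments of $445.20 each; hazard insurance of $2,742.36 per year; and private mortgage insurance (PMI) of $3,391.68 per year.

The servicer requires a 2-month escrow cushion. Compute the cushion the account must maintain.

$1,170.74

City property tax = $445.20 × 2 = $890.40/yr
Hazard insurance = $2,742.36/yr
Private mortgage insurance (PMI) = $3,391.68/yr
Total annual escrow = $890.40 + $2,742.36 + $3,391.68 = $7,024.44
Per month = $7,024.44 / 12 = $585.37
Cushion = 2 × $585.37 = $1,170.74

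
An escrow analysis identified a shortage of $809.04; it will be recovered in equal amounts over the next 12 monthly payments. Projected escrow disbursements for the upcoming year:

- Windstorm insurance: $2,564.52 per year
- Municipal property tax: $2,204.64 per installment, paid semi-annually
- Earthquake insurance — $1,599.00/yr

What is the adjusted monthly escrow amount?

Windstorm insurance = $2,564.52 per year
Municipal property tax = $2,204.64 × 2 = $4,409.28 per year
Earthquake insurance = $1,599.00 per year
Combined annual = $2,564.52 + $4,409.28 + $1,599.00 = $8,572.80
Per month = $8,572.80 ÷ 12 = $714.40
Shortage spread = $809.04 ÷ 12 = $67.42/mo
New monthly escrow = $714.40 + $67.42 = $781.82

$781.82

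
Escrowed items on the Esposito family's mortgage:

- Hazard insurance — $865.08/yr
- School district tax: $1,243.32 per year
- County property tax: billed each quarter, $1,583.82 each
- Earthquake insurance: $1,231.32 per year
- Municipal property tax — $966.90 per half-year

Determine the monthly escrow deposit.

Hazard insurance: $865.08
School district tax: $1,243.32
County property tax: $1,583.82 × 4 = $6,335.28
Earthquake insurance: $1,231.32
Municipal property tax: $966.90 × 2 = $1,933.80
Combined annual = $865.08 + $1,243.32 + $6,335.28 + $1,231.32 + $1,933.80 = $11,608.80
Monthly = $11,608.80 ÷ 12 = $967.40

$967.40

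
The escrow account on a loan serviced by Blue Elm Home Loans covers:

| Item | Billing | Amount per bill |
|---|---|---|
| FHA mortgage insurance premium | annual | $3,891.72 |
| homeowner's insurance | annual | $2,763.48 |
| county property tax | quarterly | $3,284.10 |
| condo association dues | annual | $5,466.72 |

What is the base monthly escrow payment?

FHA mortgage insurance premium: $3,891.72/yr
Homeowner's insurance: $2,763.48/yr
County property tax: $3,284.10 × 4 = $13,136.40/yr
Condo association dues: $5,466.72/yr
Annual escrow total = $25,258.32
Per month = $25,258.32 ÷ 12 = $2,104.86

$2,104.86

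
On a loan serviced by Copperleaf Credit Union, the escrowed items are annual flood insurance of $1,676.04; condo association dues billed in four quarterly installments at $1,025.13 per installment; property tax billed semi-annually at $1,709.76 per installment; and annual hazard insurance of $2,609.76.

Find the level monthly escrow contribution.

$983.82

Flood insurance = $1,676.04
Condo association dues = $1,025.13 × 4 = $4,100.52
Property tax = $1,709.76 × 2 = $3,419.52
Hazard insurance = $2,609.76
Annual escrow total = $1,676.04 + $4,100.52 + $3,419.52 + $2,609.76 = $11,805.84
Per month = $11,805.84 / 12 = $983.82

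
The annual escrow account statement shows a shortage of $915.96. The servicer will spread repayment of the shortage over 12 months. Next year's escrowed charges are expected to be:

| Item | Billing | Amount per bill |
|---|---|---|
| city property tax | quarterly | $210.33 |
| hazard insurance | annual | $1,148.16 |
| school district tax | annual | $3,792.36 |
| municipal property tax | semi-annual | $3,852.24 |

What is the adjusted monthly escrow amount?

$1,200.19

City property tax = $210.33 × 4 = $841.32/yr
Hazard insurance = $1,148.16/yr
School district tax = $3,792.36/yr
Municipal property tax = $3,852.24 × 2 = $7,704.48/yr
Total annual escrow = $841.32 + $1,148.16 + $3,792.36 + $7,704.48 = $13,486.32
Per month = $13,486.32 / 12 = $1,123.86
Monthly shortage recovery: $915.96 / 12 = $76.33
Adjusted monthly = $1,123.86 + $76.33 = $1,200.19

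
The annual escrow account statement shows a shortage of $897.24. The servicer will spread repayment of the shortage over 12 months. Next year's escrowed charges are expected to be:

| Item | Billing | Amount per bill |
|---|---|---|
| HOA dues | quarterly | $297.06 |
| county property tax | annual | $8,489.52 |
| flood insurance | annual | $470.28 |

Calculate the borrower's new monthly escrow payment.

$920.44

HOA dues = $297.06 × 4 = $1,188.24
County property tax = $8,489.52
Flood insurance = $470.28
Total per year = $1,188.24 + $8,489.52 + $470.28 = $10,148.04
Base monthly escrow = $10,148.04 ÷ 12 = $845.67
Shortage spread = $897.24 ÷ 12 = $74.77/mo
Adjusted monthly = $845.67 + $74.77 = $920.44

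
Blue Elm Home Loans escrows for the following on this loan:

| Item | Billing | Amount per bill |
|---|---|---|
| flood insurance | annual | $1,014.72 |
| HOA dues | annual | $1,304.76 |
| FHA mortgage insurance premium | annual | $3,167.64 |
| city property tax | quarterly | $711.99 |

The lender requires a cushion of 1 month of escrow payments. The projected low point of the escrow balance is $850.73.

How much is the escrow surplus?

Flood insurance — $1,014.72 per year
HOA dues — $1,304.76 per year
FHA mortgage insurance premium — $3,167.64 per year
City property tax — $711.99 × 4 = $2,847.96 per year
Total annual escrow = $1,014.72 + $1,304.76 + $3,167.64 + $2,847.96 = $8,335.08
Monthly = $8,335.08 ÷ 12 = $694.59
Required reserve = 1 × $694.59 = $694.59
Surplus = $850.73 − $694.59 = $156.14

$156.14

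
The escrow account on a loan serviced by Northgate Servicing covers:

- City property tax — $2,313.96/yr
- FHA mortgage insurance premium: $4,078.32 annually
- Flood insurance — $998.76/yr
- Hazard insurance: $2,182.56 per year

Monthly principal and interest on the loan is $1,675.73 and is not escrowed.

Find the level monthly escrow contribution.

City property tax — $2,313.96/yr
FHA mortgage insurance premium — $4,078.32/yr
Flood insurance — $998.76/yr
Hazard insurance — $2,182.56/yr
Total per year = $2,313.96 + $4,078.32 + $998.76 + $2,182.56 = $9,573.60
Per month = $9,573.60 / 12 = $797.80

$797.80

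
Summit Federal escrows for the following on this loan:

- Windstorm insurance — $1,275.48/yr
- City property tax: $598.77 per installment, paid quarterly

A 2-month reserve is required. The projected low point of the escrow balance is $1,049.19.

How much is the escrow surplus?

$437.43

Windstorm insurance: $1,275.48 per year
City property tax: $598.77 × 4 = $2,395.08 per year
Total per year = $1,275.48 + $2,395.08 = $3,670.56
Per month = $3,670.56 ÷ 12 = $305.88
Required cushion = 2 × $305.88 = $611.76
Surplus = $1,049.19 − $611.76 = $437.43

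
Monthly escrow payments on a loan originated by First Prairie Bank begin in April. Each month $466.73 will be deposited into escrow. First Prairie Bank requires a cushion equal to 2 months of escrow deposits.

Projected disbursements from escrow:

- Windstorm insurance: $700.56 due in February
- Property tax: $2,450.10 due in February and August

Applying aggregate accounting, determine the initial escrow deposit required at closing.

$1,400.19

Cushion = 2 × $466.73 = $933.46
Trial balance (start $0, +$466.73 each month, − disbursements):
  Apr: +$466.73 → $466.73
  May: +$466.73 → $933.46
  Jun: +$466.73 → $1,400.19
  Jul: +$466.73 → $1,866.92
  Aug: +$466.73 − $2,450.10 → -$116.45
  Sep: +$466.73 → $350.28
  Oct: +$466.73 → $817.01
  Nov: +$466.73 → $1,283.74
  Dec: +$466.73 → $1,750.47
  Jan: +$466.73 → $2,217.20
  Feb: +$466.73 − $3,150.66 → -$466.73
  Mar: +$466.73 → $0.00
Lowest trial balance = -$466.73 (Feb)
Initial deposit = cushion − low point = $933.46 − (-$466.73) = $1,400.19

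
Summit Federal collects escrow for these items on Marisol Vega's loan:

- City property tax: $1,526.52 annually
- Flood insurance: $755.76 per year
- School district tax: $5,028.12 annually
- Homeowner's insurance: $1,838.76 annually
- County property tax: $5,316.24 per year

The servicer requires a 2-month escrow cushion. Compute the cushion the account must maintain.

$2,410.90

City property tax — $1,526.52
Flood insurance — $755.76
School district tax — $5,028.12
Homeowner's insurance — $1,838.76
County property tax — $5,316.24
Total annual escrow = $1,526.52 + $755.76 + $5,028.12 + $1,838.76 + $5,316.24 = $14,465.40
Per month = $14,465.40 ÷ 12 = $1,205.45
Reserve = 2 × $1,205.45 = $2,410.90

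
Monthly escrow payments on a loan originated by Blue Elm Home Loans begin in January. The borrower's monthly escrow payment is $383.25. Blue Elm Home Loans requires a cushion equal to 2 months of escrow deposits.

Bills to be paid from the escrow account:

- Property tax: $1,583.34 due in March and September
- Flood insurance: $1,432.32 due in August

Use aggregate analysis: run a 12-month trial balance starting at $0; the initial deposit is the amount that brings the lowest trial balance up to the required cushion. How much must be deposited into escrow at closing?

Cushion = 2 × $383.25 = $766.50
Trial balance (start $0, +$383.25 each month, − disbursements):
  Jan: +$383.25 → $383.25
  Feb: +$383.25 → $766.50
  Mar: +$383.25 − $1,583.34 → -$433.59
  Apr: +$383.25 → -$50.34
  May: +$383.25 → $332.91
  Jun: +$383.25 → $716.16
  Jul: +$383.25 → $1,099.41
  Aug: +$383.25 − $1,432.32 → $50.34
  Sep: +$383.25 − $1,583.34 → -$1,149.75
  Oct: +$383.25 → -$766.50
  Nov: +$383.25 → -$383.25
  Dec: +$383.25 → $0.00
Lowest trial balance = -$1,149.75 (Sep)
Initial deposit = cushion − low point = $766.50 − (-$1,149.75) = $1,916.25

$1,916.25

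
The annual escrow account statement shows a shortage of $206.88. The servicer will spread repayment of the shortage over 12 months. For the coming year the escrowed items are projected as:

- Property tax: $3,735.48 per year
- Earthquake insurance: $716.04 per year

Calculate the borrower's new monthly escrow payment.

Property tax = $3,735.48
Earthquake insurance = $716.04
Combined annual = $3,735.48 + $716.04 = $4,451.52
Monthly = $4,451.52 ÷ 12 = $370.96
Shortage spread = $206.88 / 12 = $17.24/mo
Adjusted monthly = $370.96 + $17.24 = $388.20

$388.20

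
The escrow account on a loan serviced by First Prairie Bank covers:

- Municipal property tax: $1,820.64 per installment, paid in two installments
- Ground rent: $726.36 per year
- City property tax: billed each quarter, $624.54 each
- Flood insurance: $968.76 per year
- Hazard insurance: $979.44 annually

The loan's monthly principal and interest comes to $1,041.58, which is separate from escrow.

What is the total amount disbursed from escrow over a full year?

Municipal property tax = $1,820.64 × 2 = $3,641.28
Ground rent = $726.36
City property tax = $624.54 × 4 = $2,498.16
Flood insurance = $968.76
Hazard insurance = $979.44
Annual escrow total = $8,814.00

$8,814.00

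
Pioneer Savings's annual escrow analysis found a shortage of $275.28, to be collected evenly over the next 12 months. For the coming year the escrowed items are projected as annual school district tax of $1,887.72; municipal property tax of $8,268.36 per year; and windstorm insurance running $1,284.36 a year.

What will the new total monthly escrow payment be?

School district tax = $1,887.72/yr
Municipal property tax = $8,268.36/yr
Windstorm insurance = $1,284.36/yr
Yearly total = $1,887.72 + $8,268.36 + $1,284.36 = $11,440.44
Base monthly escrow = $11,440.44 / 12 = $953.37
Shortage spread = $275.28 ÷ 12 = $22.94/mo
Adjusted monthly = $953.37 + $22.94 = $976.31

$976.31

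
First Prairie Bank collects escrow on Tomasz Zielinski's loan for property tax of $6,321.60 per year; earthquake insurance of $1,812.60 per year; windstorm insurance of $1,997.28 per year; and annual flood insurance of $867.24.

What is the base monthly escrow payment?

Property tax: $6,321.60/yr
Earthquake insurance: $1,812.60/yr
Windstorm insurance: $1,997.28/yr
Flood insurance: $867.24/yr
Annual escrow total = $6,321.60 + $1,812.60 + $1,997.28 + $867.24 = $10,998.72
Per month = $10,998.72 / 12 = $916.56

$916.56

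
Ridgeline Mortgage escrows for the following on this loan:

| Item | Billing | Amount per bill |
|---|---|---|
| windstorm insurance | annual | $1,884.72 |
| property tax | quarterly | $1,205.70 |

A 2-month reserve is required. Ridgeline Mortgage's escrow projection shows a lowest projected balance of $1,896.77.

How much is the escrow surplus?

Windstorm insurance — $1,884.72 annually
Property tax — $1,205.70 × 4 = $4,822.80 annually
Annual escrow total = $1,884.72 + $4,822.80 = $6,707.52
Monthly = $6,707.52 / 12 = $558.96
Required cushion = 2 × $558.96 = $1,117.92
Surplus = $1,896.77 − $1,117.92 = $778.85

$778.85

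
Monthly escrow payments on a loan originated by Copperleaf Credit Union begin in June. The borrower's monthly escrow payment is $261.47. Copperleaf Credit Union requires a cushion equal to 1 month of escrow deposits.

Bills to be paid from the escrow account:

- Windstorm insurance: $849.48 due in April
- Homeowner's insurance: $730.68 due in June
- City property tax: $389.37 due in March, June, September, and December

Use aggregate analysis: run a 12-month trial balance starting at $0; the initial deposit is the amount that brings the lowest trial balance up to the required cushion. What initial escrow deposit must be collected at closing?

$1,120.05

Cushion = 1 × $261.47 = $261.47
Trial balance (start $0, +$261.47 each month, − disbursements):
  Jun: +$261.47 − $1,120.05 → -$858.58
  Jul: +$261.47 → -$597.11
  Aug: +$261.47 → -$335.64
  Sep: +$261.47 − $389.37 → -$463.54
  Oct: +$261.47 → -$202.07
  Nov: +$261.47 → $59.40
  Dec: +$261.47 − $389.37 → -$68.50
  Jan: +$261.47 → $192.97
  Feb: +$261.47 → $454.44
  Mar: +$261.47 − $389.37 → $326.54
  Apr: +$261.47 − $849.48 → -$261.47
  May: +$261.47 → $0.00
Lowest trial balance = -$858.58 (Jun)
Initial deposit = cushion − low point = $261.47 − (-$858.58) = $1,120.05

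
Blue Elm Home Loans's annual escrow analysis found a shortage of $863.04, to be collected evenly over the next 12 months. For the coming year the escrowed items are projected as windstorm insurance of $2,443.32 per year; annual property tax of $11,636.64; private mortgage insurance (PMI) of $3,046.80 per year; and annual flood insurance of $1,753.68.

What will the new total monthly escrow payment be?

Windstorm insurance: $2,443.32 annually
Property tax: $11,636.64 annually
Private mortgage insurance (PMI): $3,046.80 annually
Flood insurance: $1,753.68 annually
Total annual escrow = $18,880.44
Monthly escrow = $18,880.44 ÷ 12 = $1,573.37
Shortage spread = $863.04 ÷ 12 = $71.92/mo
New monthly escrow = $1,573.37 + $71.92 = $1,645.29

$1,645.29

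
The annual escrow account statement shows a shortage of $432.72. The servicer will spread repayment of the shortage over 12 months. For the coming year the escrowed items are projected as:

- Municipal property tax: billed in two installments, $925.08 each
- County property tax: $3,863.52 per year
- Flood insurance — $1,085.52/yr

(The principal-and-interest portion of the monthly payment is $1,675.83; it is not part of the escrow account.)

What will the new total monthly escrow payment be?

$602.66

Municipal property tax: $925.08 × 2 = $1,850.16 annually
County property tax: $3,863.52 annually
Flood insurance: $1,085.52 annually
Yearly total = $1,850.16 + $3,863.52 + $1,085.52 = $6,799.20
Per month = $6,799.20 ÷ 12 = $566.60
Shortage per month = $432.72 / 12 = $36.06
Adjusted monthly = $566.60 + $36.06 = $602.66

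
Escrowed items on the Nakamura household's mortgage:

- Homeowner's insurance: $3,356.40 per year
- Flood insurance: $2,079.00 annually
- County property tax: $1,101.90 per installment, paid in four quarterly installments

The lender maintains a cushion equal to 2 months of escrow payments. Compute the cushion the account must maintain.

$1,640.50

Homeowner's insurance = $3,356.40 per year
Flood insurance = $2,079.00 per year
County property tax = $1,101.90 × 4 = $4,407.60 per year
Yearly total = $9,843.00
Per month = $9,843.00 / 12 = $820.25
Reserve = 2 × $820.25 = $1,640.50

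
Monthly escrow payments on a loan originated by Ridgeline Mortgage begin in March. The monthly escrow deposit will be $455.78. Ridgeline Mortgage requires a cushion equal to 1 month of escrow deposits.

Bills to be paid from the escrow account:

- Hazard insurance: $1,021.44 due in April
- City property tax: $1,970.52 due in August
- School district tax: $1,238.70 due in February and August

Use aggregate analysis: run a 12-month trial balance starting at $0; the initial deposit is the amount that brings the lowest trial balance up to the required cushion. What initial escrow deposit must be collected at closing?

Cushion = 1 × $455.78 = $455.78
Trial balance (start $0, +$455.78 each month, − disbursements):
  Mar: +$455.78 → $455.78
  Apr: +$455.78 − $1,021.44 → -$109.88
  May: +$455.78 → $345.90
  Jun: +$455.78 → $801.68
  Jul: +$455.78 → $1,257.46
  Aug: +$455.78 − $3,209.22 → -$1,495.98
  Sep: +$455.78 → -$1,040.20
  Oct: +$455.78 → -$584.42
  Nov: +$455.78 → -$128.64
  Dec: +$455.78 → $327.14
  Jan: +$455.78 → $782.92
  Feb: +$455.78 − $1,238.70 → $0.00
Lowest trial balance = -$1,495.98 (Aug)
Initial deposit = cushion − low point = $455.78 − (-$1,495.98) = $1,951.76

$1,951.76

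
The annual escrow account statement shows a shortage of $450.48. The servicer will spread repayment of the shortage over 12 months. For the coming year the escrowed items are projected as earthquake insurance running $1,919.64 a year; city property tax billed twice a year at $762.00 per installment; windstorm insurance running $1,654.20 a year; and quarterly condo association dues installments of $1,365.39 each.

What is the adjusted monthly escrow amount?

$917.49

Earthquake insurance = $1,919.64 annually
City property tax = $762.00 × 2 = $1,524.00 annually
Windstorm insurance = $1,654.20 annually
Condo association dues = $1,365.39 × 4 = $5,461.56 annually
Total per year = $1,919.64 + $1,524.00 + $1,654.20 + $5,461.56 = $10,559.40
Base monthly escrow = $10,559.40 ÷ 12 = $879.95
Shortage per month = $450.48 ÷ 12 = $37.54
Adjusted monthly = $879.95 + $37.54 = $917.49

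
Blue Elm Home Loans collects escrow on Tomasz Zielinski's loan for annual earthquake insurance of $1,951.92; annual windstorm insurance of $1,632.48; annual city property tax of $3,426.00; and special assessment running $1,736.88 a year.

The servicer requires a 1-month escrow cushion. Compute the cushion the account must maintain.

$728.94

Earthquake insurance = $1,951.92
Windstorm insurance = $1,632.48
City property tax = $3,426.00
Special assessment = $1,736.88
Total per year = $1,951.92 + $1,632.48 + $3,426.00 + $1,736.88 = $8,747.28
Monthly escrow = $8,747.28 / 12 = $728.94
Reserve = 1 × $728.94 = $728.94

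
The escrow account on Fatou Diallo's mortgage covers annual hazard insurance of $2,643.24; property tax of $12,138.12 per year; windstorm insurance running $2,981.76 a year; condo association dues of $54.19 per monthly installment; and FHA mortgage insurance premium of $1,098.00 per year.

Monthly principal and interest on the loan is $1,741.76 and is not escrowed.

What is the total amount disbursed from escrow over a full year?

$19,511.40

Hazard insurance = $2,643.24/yr
Property tax = $12,138.12/yr
Windstorm insurance = $2,981.76/yr
Condo association dues = $54.19 × 12 = $650.28/yr
FHA mortgage insurance premium = $1,098.00/yr
Combined annual = $2,643.24 + $12,138.12 + $2,981.76 + $650.28 + $1,098.00 = $19,511.40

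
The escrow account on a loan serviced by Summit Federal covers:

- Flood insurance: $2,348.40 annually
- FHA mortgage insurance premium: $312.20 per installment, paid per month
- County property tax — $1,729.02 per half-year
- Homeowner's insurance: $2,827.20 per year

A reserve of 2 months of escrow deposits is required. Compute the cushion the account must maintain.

Flood insurance — $2,348.40
FHA mortgage insurance premium — $312.20 × 12 = $3,746.40
County property tax — $1,729.02 × 2 = $3,458.04
Homeowner's insurance — $2,827.20
Total annual escrow = $12,380.04
Per month = $12,380.04 / 12 = $1,031.67
Required cushion = 2 × $1,031.67 = $2,063.34

$2,063.34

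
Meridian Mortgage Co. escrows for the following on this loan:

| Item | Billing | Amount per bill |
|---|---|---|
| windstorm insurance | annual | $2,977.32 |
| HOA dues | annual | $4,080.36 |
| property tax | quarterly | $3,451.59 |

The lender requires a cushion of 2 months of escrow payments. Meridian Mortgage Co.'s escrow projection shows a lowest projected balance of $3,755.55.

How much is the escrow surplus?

$278.21

Windstorm insurance = $2,977.32 annually
HOA dues = $4,080.36 annually
Property tax = $3,451.59 × 4 = $13,806.36 annually
Yearly total = $2,977.32 + $4,080.36 + $13,806.36 = $20,864.04
Monthly = $20,864.04 ÷ 12 = $1,738.67
Required reserve = 2 × $1,738.67 = $3,477.34
Surplus = $3,755.55 − $3,477.34 = $278.21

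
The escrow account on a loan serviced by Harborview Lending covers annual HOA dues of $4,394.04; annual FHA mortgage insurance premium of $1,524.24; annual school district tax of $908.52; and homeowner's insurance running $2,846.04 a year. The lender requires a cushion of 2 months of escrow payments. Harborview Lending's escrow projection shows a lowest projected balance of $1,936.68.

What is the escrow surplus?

$324.54

HOA dues — $4,394.04
FHA mortgage insurance premium — $1,524.24
School district tax — $908.52
Homeowner's insurance — $2,846.04
Annual escrow total = $4,394.04 + $1,524.24 + $908.52 + $2,846.04 = $9,672.84
Base monthly escrow = $9,672.84 ÷ 12 = $806.07
Cushion = 2 × $806.07 = $1,612.14
Surplus = $1,936.68 − $1,612.14 = $324.54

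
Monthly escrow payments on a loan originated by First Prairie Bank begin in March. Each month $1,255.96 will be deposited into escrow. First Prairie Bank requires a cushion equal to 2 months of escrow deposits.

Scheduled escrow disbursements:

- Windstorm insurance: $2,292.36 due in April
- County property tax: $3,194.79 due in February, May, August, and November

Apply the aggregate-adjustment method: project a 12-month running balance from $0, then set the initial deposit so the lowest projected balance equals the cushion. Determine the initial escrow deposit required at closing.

Cushion = 2 × $1,255.96 = $2,511.92
Trial balance (start $0, +$1,255.96 each month, − disbursements):
  Mar: +$1,255.96 → $1,255.96
  Apr: +$1,255.96 − $2,292.36 → $219.56
  May: +$1,255.96 − $3,194.79 → -$1,719.27
  Jun: +$1,255.96 → -$463.31
  Jul: +$1,255.96 → $792.65
  Aug: +$1,255.96 − $3,194.79 → -$1,146.18
  Sep: +$1,255.96 → $109.78
  Oct: +$1,255.96 → $1,365.74
  Nov: +$1,255.96 − $3,194.79 → -$573.09
  Dec: +$1,255.96 → $682.87
  Jan: +$1,255.96 → $1,938.83
  Feb: +$1,255.96 − $3,194.79 → $0.00
Lowest trial balance = -$1,719.27 (May)
Initial deposit = cushion − low point = $2,511.92 − (-$1,719.27) = $4,231.19

$4,231.19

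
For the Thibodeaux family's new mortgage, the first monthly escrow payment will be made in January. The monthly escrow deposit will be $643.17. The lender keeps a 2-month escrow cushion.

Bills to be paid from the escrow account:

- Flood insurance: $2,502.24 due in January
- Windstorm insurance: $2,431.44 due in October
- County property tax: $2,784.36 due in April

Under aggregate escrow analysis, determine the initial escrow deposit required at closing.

Cushion = 2 × $643.17 = $1,286.34
Trial balance (start $0, +$643.17 each month, − disbursements):
  Jan: +$643.17 − $2,502.24 → -$1,859.07
  Feb: +$643.17 → -$1,215.90
  Mar: +$643.17 → -$572.73
  Apr: +$643.17 − $2,784.36 → -$2,713.92
  May: +$643.17 → -$2,070.75
  Jun: +$643.17 → -$1,427.58
  Jul: +$643.17 → -$784.41
  Aug: +$643.17 → -$141.24
  Sep: +$643.17 → $501.93
  Oct: +$643.17 − $2,431.44 → -$1,286.34
  Nov: +$643.17 → -$643.17
  Dec: +$643.17 → $0.00
Lowest trial balance = -$2,713.92 (Apr)
Initial deposit = cushion − low point = $1,286.34 − (-$2,713.92) = $4,000.26

$4,000.26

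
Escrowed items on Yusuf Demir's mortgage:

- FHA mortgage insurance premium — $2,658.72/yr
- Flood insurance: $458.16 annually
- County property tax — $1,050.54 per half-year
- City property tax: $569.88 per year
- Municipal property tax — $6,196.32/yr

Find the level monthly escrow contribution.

FHA mortgage insurance premium — $2,658.72
Flood insurance — $458.16
County property tax — $1,050.54 × 2 = $2,101.08
City property tax — $569.88
Municipal property tax — $6,196.32
Yearly total = $11,984.16
Per month = $11,984.16 ÷ 12 = $998.68

$998.68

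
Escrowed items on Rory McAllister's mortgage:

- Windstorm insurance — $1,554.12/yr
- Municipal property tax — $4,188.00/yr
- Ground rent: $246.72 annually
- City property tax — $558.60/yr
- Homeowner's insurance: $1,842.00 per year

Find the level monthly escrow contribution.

$699.12

Windstorm insurance = $1,554.12 annually
Municipal property tax = $4,188.00 annually
Ground rent = $246.72 annually
City property tax = $558.60 annually
Homeowner's insurance = $1,842.00 annually
Annual escrow total = $8,389.44
Per month = $8,389.44 / 12 = $699.12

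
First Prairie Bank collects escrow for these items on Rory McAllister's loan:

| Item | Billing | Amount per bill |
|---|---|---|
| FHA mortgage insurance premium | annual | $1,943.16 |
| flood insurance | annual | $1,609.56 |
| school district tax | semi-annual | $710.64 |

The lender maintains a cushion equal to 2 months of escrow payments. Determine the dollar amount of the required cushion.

$829.00

FHA mortgage insurance premium — $1,943.16/yr
Flood insurance — $1,609.56/yr
School district tax — $710.64 × 2 = $1,421.28/yr
Annual escrow total = $1,943.16 + $1,609.56 + $1,421.28 = $4,974.00
Monthly = $4,974.00 ÷ 12 = $414.50
Cushion = 2 × $414.50 = $829.00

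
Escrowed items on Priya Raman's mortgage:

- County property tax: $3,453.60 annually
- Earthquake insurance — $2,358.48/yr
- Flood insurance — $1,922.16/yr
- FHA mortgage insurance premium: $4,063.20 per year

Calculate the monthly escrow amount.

County property tax: $3,453.60 annually
Earthquake insurance: $2,358.48 annually
Flood insurance: $1,922.16 annually
FHA mortgage insurance premium: $4,063.20 annually
Annual escrow total = $3,453.60 + $2,358.48 + $1,922.16 + $4,063.20 = $11,797.44
Base monthly escrow = $11,797.44 / 12 = $983.12

$983.12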